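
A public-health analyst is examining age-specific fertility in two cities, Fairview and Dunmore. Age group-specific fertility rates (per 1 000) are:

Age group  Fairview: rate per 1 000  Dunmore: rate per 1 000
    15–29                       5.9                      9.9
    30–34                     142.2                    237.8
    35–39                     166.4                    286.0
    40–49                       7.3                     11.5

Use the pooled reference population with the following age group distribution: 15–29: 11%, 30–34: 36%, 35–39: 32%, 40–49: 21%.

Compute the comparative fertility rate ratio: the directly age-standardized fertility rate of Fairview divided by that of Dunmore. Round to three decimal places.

Standard weights: 0.11, 0.36, 0.32, 0.21.
Fairview: 0.1100×5.9 + 0.3600×142.2 + 0.3200×166.4 + 0.2100×7.3 = 106.6220 per 1 000.
Dunmore: 0.1100×9.9 + 0.3600×237.8 + 0.3200×286.0 + 0.2100×11.5 = 180.6320 per 1 000.
Ratio = 106.6220 ÷ 180.6320 = 0.59027.

0.590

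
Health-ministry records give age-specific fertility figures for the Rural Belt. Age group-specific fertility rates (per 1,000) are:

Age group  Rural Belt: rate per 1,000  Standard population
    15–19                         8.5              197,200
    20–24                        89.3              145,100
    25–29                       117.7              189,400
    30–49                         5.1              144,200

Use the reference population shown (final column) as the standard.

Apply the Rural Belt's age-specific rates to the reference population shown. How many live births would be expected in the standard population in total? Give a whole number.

Expected live births = Σ (standard pop × age-specific rate ÷ 1,000)
= 197,200×8.5/1,000 + 145,100×89.3/1,000 + 189,400×117.7/1,000 + 144,200×5.1/1,000
= 1676.20 + 12957.43 + 22292.38 + 735.42 = 37661.43.

37661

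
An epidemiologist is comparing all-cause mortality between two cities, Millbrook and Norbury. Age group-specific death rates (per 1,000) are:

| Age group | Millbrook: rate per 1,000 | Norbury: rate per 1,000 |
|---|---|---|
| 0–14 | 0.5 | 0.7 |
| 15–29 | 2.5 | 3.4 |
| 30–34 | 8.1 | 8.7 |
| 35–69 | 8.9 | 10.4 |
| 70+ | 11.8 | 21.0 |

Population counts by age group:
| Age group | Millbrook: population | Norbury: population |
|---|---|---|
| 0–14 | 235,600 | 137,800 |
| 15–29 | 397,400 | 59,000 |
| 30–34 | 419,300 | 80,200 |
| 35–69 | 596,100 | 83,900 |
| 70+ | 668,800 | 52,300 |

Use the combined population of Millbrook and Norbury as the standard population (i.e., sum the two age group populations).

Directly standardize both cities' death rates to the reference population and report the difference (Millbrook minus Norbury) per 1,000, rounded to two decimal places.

Combined standard total = 2,730,400; weights = 0.1368, 0.1672, 0.1829, 0.2490, 0.2641.
Millbrook: 0.1368×0.5 + 0.1672×2.5 + 0.1829×8.1 + 0.2490×8.9 + 0.2641×11.8 = 7.3010 per 1,000.
Norbury: 0.1368×0.7 + 0.1672×3.4 + 0.1829×8.7 + 0.2490×10.4 + 0.2641×21.0 = 10.3918 per 1,000.
Difference = 7.3010 − 10.3918 = -3.0909.

-3.09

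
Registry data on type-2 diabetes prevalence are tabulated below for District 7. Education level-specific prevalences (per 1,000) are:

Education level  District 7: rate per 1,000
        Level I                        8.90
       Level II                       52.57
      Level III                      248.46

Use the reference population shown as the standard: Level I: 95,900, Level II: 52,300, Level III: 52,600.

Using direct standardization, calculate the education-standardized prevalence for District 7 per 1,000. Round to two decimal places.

Standard total = 200,800; weights = 0.4776, 0.2605, 0.2620.
Standardized rate: 0.4776×8.90 + 0.2605×52.57 + 0.2620×248.46 = 83.0275 per 1,000.

83.03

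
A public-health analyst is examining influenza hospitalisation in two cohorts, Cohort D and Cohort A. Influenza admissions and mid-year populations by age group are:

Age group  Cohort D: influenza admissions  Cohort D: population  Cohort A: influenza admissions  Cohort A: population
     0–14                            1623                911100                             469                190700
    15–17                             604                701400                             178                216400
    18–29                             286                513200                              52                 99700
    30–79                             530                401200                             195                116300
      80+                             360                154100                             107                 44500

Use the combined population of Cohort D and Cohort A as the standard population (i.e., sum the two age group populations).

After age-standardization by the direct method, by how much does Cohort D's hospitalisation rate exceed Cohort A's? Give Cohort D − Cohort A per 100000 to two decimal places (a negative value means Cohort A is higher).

-26.50

Age-specific rates per 100000 for Cohort D: 178.14, 86.11, 55.73, 132.10, 233.61.
For Cohort A: 245.94, 82.26, 52.16, 167.67, 240.45.
Combined standard total = 3348600; weights = 0.3290, 0.2741, 0.1830, 0.1545, 0.0593.
Cohort D: 0.3290×178.14 + 0.2741×86.11 + 0.1830×55.73 + 0.1545×132.10 + 0.0593×233.61 = 126.6861 per 100000.
Cohort A: 0.3290×245.94 + 0.2741×82.26 + 0.1830×52.16 + 0.1545×167.67 + 0.0593×240.45 = 153.1849 per 100000.
Difference = 126.6861 − 153.1849 = -26.4988.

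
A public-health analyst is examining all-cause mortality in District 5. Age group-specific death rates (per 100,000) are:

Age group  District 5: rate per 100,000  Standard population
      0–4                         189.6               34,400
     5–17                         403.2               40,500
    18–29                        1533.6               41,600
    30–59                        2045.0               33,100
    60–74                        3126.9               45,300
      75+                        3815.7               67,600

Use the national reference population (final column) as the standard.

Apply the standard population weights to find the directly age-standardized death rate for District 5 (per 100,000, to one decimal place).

Standard total = 262,500; weights = 0.1310, 0.1543, 0.1585, 0.1261, 0.1726, 0.2575.
Standardized rate: 0.1310×189.6 + 0.1543×403.2 + 0.1585×1533.6 + 0.1261×2045.0 + 0.1726×3126.9 + 0.2575×3815.7 = 2110.2057 per 100,000.

2110.2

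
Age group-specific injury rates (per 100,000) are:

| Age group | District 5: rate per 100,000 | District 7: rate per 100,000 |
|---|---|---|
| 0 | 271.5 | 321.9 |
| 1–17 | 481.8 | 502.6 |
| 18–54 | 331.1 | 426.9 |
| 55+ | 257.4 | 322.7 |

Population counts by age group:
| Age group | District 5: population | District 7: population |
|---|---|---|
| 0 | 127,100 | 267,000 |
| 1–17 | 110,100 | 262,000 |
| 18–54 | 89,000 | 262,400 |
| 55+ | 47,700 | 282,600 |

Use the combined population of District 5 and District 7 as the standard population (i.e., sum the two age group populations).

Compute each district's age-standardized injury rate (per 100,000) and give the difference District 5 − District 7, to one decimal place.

Combined standard total = 1,447,900; weights = 0.2722, 0.2570, 0.2427, 0.2281.
District 5: 0.2722×271.5 + 0.2570×481.8 + 0.2427×331.1 + 0.2281×257.4 = 336.7938 per 100,000.
District 7: 0.2722×321.9 + 0.2570×502.6 + 0.2427×426.9 + 0.2281×322.7 = 394.0042 per 100,000.
Difference = 336.7938 − 394.0042 = -57.2105.

-57.2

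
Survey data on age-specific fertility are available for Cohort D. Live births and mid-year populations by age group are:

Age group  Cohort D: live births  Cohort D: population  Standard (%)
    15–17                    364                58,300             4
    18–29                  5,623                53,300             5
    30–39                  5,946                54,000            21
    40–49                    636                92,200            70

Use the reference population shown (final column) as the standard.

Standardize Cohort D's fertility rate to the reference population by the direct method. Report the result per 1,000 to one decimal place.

Age-specific rates per 1,000 for Cohort D: 6.244, 105.497, 110.111, 6.898.
Standard weights: 0.04, 0.05, 0.21, 0.70.
Standardized rate: 0.0400×6.244 + 0.0500×105.497 + 0.2100×110.111 + 0.7000×6.898 = 33.4766 per 1,000.

33.5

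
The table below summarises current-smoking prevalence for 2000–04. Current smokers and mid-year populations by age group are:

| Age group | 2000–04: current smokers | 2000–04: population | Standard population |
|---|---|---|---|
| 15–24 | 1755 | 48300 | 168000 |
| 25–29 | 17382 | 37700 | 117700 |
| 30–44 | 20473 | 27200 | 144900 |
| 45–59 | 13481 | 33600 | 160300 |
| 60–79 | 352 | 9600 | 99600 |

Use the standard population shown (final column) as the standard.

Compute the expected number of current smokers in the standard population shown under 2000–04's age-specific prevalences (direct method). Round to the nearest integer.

Age-specific rates per 1000 for 2000–04: 36.335, 461.061, 752.684, 401.220, 36.667.
Expected current smokers = Σ (standard pop × age-specific rate ÷ 1000)
= 168000×36.335/1000 + 117700×461.061/1000 + 144900×752.684/1000 + 160300×401.220/1000 + 99600×36.667/1000
= 6104.35 + 54266.88 + 109063.89 + 64315.60 + 3652.00 = 237402.72.

237403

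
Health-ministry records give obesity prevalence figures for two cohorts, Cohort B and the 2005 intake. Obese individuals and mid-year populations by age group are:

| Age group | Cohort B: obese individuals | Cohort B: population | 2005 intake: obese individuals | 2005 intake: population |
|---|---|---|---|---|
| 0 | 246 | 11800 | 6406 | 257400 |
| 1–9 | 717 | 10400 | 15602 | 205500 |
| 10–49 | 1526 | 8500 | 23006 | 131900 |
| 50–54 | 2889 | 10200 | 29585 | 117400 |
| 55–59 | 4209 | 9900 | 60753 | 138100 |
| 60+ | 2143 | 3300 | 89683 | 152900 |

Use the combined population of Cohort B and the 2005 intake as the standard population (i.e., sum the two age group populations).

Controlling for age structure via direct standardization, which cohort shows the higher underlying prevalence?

Age-specific rates per 1000 for Cohort B: 20.847, 68.942, 179.529, 283.235, 425.152, 649.394.
For the 2005 intake: 24.887, 75.922, 174.420, 252.002, 439.920, 586.547.
Combined standard total = 1057300; weights = 0.2546, 0.2042, 0.1328, 0.1207, 0.1400, 0.1477.
Cohort B: 0.2546×20.847 + 0.2042×68.942 + 0.1328×179.529 + 0.1207×283.235 + 0.1400×425.152 + 0.1477×649.394 = 232.8585 per 1000.
The 2005 intake: 0.2546×24.887 + 0.2042×75.922 + 0.1328×174.420 + 0.1207×252.002 + 0.1400×439.920 + 0.1477×586.547 = 223.6471 per 1000.
The crude rates (216.82 vs 224.32) would put the 2005 intake higher, but that reflects its age composition; once standardized to a common age structure, Cohort B has the higher underlying rate.

Cohort B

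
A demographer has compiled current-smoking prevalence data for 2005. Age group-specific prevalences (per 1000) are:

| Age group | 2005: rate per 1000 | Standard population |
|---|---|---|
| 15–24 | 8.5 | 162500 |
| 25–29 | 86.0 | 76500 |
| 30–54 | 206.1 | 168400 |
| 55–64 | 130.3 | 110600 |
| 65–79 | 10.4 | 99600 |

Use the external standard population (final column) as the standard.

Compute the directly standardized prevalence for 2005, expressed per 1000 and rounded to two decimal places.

94.10

Standard total = 617600; weights = 0.2631, 0.1239, 0.2727, 0.1791, 0.1613.
Standardized rate: 0.2631×8.5 + 0.1239×86.0 + 0.2727×206.1 + 0.1791×130.3 + 0.1613×10.4 = 94.0973 per 1000.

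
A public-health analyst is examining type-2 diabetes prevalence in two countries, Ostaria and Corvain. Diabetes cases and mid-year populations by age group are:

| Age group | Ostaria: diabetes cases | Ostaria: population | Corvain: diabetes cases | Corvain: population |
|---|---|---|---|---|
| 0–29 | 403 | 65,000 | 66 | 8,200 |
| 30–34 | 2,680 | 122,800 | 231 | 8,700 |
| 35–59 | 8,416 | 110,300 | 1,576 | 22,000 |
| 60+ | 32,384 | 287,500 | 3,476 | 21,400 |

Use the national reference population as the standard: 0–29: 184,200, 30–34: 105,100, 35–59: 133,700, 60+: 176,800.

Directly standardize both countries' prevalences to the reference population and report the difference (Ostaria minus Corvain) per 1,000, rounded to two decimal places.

Age-specific rates per 1,000 for Ostaria: 6.200, 21.824, 76.301, 112.640.
For Corvain: 8.049, 26.552, 71.636, 162.430.
Standard total = 599,800; weights = 0.3071, 0.1752, 0.2229, 0.2948.
Ostaria: 0.3071×6.200 + 0.1752×21.824 + 0.2229×76.301 + 0.2948×112.640 = 55.9386 per 1,000.
Corvain: 0.3071×8.049 + 0.1752×26.552 + 0.2229×71.636 + 0.2948×162.430 = 70.9713 per 1,000.
Difference = 55.9386 − 70.9713 = -15.0327.

-15.03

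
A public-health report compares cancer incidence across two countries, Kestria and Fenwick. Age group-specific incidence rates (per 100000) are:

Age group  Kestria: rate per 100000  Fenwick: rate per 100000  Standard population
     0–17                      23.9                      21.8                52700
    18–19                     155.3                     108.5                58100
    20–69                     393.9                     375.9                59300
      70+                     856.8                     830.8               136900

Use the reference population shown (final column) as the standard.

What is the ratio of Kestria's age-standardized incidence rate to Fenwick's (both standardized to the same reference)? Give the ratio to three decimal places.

1.052

Standard total = 307000; weights = 0.1717, 0.1893, 0.1932, 0.4459.
Kestria: 0.1717×23.9 + 0.1893×155.3 + 0.1932×393.9 + 0.4459×856.8 = 491.6503 per 100000.
Fenwick: 0.1717×21.8 + 0.1893×108.5 + 0.1932×375.9 + 0.4459×830.8 = 467.3619 per 100000.
Ratio = 491.6503 ÷ 467.3619 = 1.05197.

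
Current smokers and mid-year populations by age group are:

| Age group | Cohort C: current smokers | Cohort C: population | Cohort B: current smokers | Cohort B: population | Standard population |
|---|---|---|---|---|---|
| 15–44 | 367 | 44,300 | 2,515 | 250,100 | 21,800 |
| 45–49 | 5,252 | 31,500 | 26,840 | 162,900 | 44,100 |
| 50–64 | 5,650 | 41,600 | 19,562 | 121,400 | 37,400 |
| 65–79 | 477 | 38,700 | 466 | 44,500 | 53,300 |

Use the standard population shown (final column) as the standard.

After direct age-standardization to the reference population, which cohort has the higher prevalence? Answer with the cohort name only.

Cohort B

Age-specific rates per 1,000 for Cohort C: 8.284, 166.730, 135.817, 12.326.
For Cohort B: 10.056, 164.764, 161.137, 10.472.
Standard total = 156,600; weights = 0.1392, 0.2816, 0.2388, 0.3404.
Cohort C: 0.1392×8.284 + 0.2816×166.730 + 0.2388×135.817 + 0.3404×12.326 = 84.7377 per 1,000.
Cohort B: 0.1392×10.056 + 0.2816×164.764 + 0.2388×161.137 + 0.3404×10.472 = 89.8465 per 1,000.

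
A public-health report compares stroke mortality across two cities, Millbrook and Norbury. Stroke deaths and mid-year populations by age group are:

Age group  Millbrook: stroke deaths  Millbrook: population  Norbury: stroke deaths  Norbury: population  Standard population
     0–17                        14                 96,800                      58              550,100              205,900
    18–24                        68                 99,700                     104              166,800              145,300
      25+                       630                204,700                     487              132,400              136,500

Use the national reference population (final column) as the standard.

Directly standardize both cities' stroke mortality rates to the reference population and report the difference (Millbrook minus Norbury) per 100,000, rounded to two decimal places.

-13.41

Age-specific rates per 100,000 for Millbrook: 14.46, 68.20, 307.77.
For Norbury: 10.54, 62.35, 367.82.
Standard total = 487,700; weights = 0.4222, 0.2979, 0.2799.
Millbrook: 0.4222×14.46 + 0.2979×68.20 + 0.2799×307.77 = 112.5657 per 100,000.
Norbury: 0.4222×10.54 + 0.2979×62.35 + 0.2799×367.82 = 125.9759 per 100,000.
Difference = 112.5657 − 125.9759 = -13.4103.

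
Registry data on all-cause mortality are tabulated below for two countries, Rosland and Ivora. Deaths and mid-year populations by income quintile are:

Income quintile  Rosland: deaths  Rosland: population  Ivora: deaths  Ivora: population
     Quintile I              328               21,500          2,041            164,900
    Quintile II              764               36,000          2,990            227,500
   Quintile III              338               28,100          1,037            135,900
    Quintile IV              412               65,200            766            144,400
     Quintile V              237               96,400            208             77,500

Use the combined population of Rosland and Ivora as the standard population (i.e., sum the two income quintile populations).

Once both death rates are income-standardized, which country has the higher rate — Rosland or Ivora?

Income-specific rates per 100,000 for Rosland: 1525.58, 2122.22, 1202.85, 631.90, 245.85.
For Ivora: 1237.72, 1314.29, 763.06, 530.47, 268.39.
Combined standard total = 997,400; weights = 0.1869, 0.2642, 0.1644, 0.2101, 0.1744.
Rosland: 0.1869×1525.58 + 0.2642×2122.22 + 0.1644×1202.85 + 0.2101×631.90 + 0.1744×245.85 = 1219.2108 per 100,000.
Ivora: 0.1869×1237.72 + 0.2642×1314.29 + 0.1644×763.06 + 0.2101×530.47 + 0.1744×268.39 = 862.2684 per 100,000.
The crude rates (841.02 vs 938.68) would put Ivora higher, but that reflects its income composition; once standardized to a common income structure, Rosland has the higher underlying rate.

Rosland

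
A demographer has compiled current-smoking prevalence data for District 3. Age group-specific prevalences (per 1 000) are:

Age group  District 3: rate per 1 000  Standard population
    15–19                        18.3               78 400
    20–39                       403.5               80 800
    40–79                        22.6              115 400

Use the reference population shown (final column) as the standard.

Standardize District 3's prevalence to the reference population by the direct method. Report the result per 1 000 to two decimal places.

133.45

Standard total = 274 600; weights = 0.2855, 0.2942, 0.4202.
Standardized rate: 0.2855×18.3 + 0.2942×403.5 + 0.4202×22.6 = 133.4507 per 1 000.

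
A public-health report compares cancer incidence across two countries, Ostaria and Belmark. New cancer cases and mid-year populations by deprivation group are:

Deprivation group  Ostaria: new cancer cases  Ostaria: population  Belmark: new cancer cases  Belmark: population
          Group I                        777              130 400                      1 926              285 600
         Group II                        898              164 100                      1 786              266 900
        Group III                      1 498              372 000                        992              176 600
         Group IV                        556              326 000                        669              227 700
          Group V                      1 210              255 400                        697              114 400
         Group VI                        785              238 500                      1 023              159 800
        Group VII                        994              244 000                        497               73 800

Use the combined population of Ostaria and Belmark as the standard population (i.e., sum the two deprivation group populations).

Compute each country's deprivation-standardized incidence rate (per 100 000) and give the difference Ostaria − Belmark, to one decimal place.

-164.5

Deprivation-specific rates per 100 000 for Ostaria: 595.86, 547.23, 402.69, 170.55, 473.77, 329.14, 407.38.
For Belmark: 674.37, 669.16, 561.72, 293.81, 609.27, 640.18, 673.44.
Combined standard total = 3 035 200; weights = 0.1371, 0.1420, 0.1807, 0.1824, 0.1218, 0.1312, 0.1047.
Ostaria: 0.1371×595.86 + 0.1420×547.23 + 0.1807×402.69 + 0.1824×170.55 + 0.1218×473.77 + 0.1312×329.14 + 0.1047×407.38 = 406.8403 per 100 000.
Belmark: 0.1371×674.37 + 0.1420×669.16 + 0.1807×561.72 + 0.1824×293.81 + 0.1218×609.27 + 0.1312×640.18 + 0.1047×673.44 = 571.3289 per 100 000.
Difference = 406.8403 − 571.3289 = -164.4886.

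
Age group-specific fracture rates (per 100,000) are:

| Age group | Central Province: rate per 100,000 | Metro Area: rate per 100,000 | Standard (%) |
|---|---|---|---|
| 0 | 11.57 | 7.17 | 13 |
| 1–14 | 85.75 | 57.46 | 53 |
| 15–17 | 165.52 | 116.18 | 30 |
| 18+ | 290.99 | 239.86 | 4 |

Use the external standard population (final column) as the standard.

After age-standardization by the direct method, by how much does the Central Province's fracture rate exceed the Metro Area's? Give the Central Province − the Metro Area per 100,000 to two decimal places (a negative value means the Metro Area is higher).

32.41

Standard weights: 0.13, 0.53, 0.30, 0.04.
The Central Province: 0.1300×11.57 + 0.5300×85.75 + 0.3000×165.52 + 0.0400×290.99 = 108.2472 per 100,000.
The Metro Area: 0.1300×7.17 + 0.5300×57.46 + 0.3000×116.18 + 0.0400×239.86 = 75.8343 per 100,000.
Difference = 108.2472 − 75.8343 = 32.4129.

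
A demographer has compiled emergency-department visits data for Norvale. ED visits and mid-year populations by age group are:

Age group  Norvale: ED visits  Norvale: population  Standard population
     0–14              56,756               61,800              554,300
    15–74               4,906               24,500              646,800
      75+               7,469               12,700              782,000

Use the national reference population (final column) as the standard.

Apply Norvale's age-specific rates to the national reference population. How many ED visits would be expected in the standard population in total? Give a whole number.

Age-specific rates per 1,000 for Norvale: 918.382, 200.245, 588.110.
Expected ED visits = Σ (standard pop × age-specific rate ÷ 1,000)
= 554,300×918.382/1,000 + 646,800×200.245/1,000 + 782,000×588.110/1,000
= 509059.07 + 129518.40 + 459902.20 = 1098479.68.

1098480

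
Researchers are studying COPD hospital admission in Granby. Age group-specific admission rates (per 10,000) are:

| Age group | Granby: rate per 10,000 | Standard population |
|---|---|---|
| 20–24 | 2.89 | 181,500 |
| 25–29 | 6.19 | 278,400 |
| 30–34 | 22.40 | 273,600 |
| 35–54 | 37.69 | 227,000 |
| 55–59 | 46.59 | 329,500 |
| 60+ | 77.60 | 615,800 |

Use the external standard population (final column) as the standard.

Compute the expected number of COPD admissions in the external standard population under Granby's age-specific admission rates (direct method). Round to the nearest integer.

8007

Expected COPD admissions = Σ (standard pop × age-specific rate ÷ 10,000)
= 181,500×2.89/10,000 + 278,400×6.19/10,000 + 273,600×22.40/10,000 + 227,000×37.69/10,000 + 329,500×46.59/10,000 + 615,800×77.60/10,000
= 52.45 + 172.33 + 612.86 + 855.56 + 1535.14 + 4778.61 = 8006.96.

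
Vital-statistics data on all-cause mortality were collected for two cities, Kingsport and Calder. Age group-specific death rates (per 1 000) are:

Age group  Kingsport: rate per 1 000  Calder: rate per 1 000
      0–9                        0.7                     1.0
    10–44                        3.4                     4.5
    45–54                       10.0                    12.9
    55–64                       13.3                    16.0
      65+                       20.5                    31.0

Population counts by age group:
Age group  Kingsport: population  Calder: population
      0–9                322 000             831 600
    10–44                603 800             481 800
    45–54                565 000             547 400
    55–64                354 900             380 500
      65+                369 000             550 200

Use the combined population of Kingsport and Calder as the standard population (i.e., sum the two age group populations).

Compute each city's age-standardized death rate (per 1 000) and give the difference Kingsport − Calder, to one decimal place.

Combined standard total = 5 006 200; weights = 0.2304, 0.2169, 0.2222, 0.1469, 0.1836.
Kingsport: 0.2304×0.7 + 0.2169×3.4 + 0.2222×10.0 + 0.1469×13.3 + 0.1836×20.5 = 8.8384 per 1 000.
Calder: 0.2304×1.0 + 0.2169×4.5 + 0.2222×12.9 + 0.1469×16.0 + 0.1836×31.0 = 12.1150 per 1 000.
Difference = 8.8384 − 12.1150 = -3.2766.

-3.3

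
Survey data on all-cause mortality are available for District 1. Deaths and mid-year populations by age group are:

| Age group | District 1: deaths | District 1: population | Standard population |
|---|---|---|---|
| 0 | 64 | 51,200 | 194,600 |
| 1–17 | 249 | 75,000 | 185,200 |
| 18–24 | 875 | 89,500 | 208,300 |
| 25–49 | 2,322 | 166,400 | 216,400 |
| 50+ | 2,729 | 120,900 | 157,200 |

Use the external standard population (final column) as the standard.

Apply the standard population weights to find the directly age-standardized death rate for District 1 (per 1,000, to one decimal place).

Age-specific rates per 1,000 for District 1: 1.250, 3.320, 9.777, 13.954, 22.572.
Standard total = 961,700; weights = 0.2024, 0.1926, 0.2166, 0.2250, 0.1635.
Standardized rate: 0.2024×1.250 + 0.1926×3.320 + 0.2166×9.777 + 0.2250×13.954 + 0.1635×22.572 = 9.8395 per 1,000.

9.8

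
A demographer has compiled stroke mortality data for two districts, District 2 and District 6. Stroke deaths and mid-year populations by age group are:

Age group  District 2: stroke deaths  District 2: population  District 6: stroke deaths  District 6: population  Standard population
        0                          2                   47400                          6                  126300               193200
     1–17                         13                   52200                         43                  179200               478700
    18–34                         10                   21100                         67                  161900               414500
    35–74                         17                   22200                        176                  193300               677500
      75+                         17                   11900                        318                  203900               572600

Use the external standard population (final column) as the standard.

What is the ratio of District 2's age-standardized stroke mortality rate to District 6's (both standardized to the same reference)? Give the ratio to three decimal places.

0.920

Age-specific rates per 100000 for District 2: 4.22, 24.90, 47.39, 76.58, 142.86.
For District 6: 4.75, 24.00, 41.38, 91.05, 155.96.
Standard total = 2336500; weights = 0.0827, 0.2049, 0.1774, 0.2900, 0.2451.
District 2: 0.0827×4.22 + 0.2049×24.90 + 0.1774×47.39 + 0.2900×76.58 + 0.2451×142.86 = 71.0730 per 100000.
District 6: 0.0827×4.75 + 0.2049×24.00 + 0.1774×41.38 + 0.2900×91.05 + 0.2451×155.96 = 77.2722 per 100000.
Ratio = 71.0730 ÷ 77.2722 = 0.91977.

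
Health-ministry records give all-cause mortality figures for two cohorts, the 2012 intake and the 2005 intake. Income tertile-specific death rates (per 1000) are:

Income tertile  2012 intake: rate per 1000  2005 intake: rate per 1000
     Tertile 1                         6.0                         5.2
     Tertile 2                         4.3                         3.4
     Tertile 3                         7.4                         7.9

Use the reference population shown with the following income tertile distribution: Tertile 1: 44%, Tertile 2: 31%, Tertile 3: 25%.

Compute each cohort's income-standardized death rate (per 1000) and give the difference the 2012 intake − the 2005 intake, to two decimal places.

Standard weights: 0.44, 0.31, 0.25.
The 2012 intake: 0.4400×6.0 + 0.3100×4.3 + 0.2500×7.4 = 5.8230 per 1000.
The 2005 intake: 0.4400×5.2 + 0.3100×3.4 + 0.2500×7.9 = 5.3170 per 1000.
Difference = 5.8230 − 5.3170 = 0.5060.

0.51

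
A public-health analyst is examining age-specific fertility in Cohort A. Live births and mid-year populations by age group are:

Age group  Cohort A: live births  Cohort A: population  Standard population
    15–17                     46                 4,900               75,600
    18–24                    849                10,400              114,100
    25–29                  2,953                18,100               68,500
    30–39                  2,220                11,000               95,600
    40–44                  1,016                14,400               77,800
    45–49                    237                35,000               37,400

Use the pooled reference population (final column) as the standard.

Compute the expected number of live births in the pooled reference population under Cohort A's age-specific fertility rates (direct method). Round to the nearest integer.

46236

Age-specific rates per 1,000 for Cohort A: 9.388, 81.635, 163.149, 201.818, 70.556, 6.771.
Expected live births = Σ (standard pop × age-specific rate ÷ 1,000)
= 75,600×9.388/1,000 + 114,100×81.635/1,000 + 68,500×163.149/1,000 + 95,600×201.818/1,000 + 77,800×70.556/1,000 + 37,400×6.771/1,000
= 709.71 + 9314.51 + 11175.72 + 19293.82 + 5489.22 + 253.25 = 46236.23.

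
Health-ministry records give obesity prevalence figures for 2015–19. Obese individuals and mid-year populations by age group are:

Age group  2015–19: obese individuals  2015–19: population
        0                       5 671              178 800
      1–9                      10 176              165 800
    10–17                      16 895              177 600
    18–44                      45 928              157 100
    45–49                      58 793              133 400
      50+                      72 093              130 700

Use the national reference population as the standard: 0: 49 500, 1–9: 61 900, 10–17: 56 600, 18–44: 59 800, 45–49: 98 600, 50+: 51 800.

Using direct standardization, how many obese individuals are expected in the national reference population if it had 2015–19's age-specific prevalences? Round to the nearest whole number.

Age-specific rates per 1 000 for 2015–19: 31.717, 61.375, 95.130, 292.349, 440.727, 551.591.
Expected obese individuals = Σ (standard pop × age-specific rate ÷ 1 000)
= 49 500×31.717/1 000 + 61 900×61.375/1 000 + 56 600×95.130/1 000 + 59 800×292.349/1 000 + 98 600×440.727/1 000 + 51 800×551.591/1 000
= 1569.99 + 3799.12 + 5384.33 + 17482.46 + 43455.70 + 28572.44 = 100264.03.

100264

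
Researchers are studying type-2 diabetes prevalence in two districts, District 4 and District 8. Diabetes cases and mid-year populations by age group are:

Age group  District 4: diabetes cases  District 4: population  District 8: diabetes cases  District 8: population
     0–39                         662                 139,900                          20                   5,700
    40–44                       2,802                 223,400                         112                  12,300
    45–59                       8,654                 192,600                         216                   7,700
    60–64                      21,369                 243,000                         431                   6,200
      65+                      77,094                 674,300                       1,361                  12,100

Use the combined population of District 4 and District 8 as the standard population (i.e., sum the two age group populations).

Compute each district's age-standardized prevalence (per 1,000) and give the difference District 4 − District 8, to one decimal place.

Age-specific rates per 1,000 for District 4: 4.732, 12.543, 44.933, 87.938, 114.332.
For District 8: 3.509, 9.106, 28.052, 69.516, 112.479.
Combined standard total = 1,517,200; weights = 0.0960, 0.1554, 0.1320, 0.1642, 0.4524.
District 4: 0.0960×4.732 + 0.1554×12.543 + 0.1320×44.933 + 0.1642×87.938 + 0.4524×114.332 = 74.5036 per 1,000.
District 8: 0.0960×3.509 + 0.1554×9.106 + 0.1320×28.052 + 0.1642×69.516 + 0.4524×112.479 = 67.7598 per 1,000.
Difference = 74.5036 − 67.7598 = 6.7438.

6.7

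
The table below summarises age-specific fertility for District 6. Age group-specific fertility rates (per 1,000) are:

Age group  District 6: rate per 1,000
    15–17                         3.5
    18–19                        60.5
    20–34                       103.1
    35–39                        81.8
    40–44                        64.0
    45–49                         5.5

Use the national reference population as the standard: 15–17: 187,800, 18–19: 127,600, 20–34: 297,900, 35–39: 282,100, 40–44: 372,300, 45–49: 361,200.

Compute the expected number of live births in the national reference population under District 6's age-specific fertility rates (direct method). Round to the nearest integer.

Expected live births = Σ (standard pop × age-specific rate ÷ 1,000)
= 187,800×3.5/1,000 + 127,600×60.5/1,000 + 297,900×103.1/1,000 + 282,100×81.8/1,000 + 372,300×64.0/1,000 + 361,200×5.5/1,000
= 657.30 + 7719.80 + 30713.49 + 23075.78 + 23827.20 + 1986.60 = 87980.17.

87980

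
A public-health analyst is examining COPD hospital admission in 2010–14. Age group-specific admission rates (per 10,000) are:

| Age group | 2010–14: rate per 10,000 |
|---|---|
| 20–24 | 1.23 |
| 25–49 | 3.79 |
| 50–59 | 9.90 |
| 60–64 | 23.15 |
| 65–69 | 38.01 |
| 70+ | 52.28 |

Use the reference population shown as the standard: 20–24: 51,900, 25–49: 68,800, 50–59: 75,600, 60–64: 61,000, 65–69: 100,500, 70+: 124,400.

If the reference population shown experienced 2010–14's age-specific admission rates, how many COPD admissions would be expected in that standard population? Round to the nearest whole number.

Expected COPD admissions = Σ (standard pop × age-specific rate ÷ 10,000)
= 51,900×1.23/10,000 + 68,800×3.79/10,000 + 75,600×9.90/10,000 + 61,000×23.15/10,000 + 100,500×38.01/10,000 + 124,400×52.28/10,000
= 6.38 + 26.08 + 74.84 + 141.22 + 382.00 + 650.36 = 1280.88.

1281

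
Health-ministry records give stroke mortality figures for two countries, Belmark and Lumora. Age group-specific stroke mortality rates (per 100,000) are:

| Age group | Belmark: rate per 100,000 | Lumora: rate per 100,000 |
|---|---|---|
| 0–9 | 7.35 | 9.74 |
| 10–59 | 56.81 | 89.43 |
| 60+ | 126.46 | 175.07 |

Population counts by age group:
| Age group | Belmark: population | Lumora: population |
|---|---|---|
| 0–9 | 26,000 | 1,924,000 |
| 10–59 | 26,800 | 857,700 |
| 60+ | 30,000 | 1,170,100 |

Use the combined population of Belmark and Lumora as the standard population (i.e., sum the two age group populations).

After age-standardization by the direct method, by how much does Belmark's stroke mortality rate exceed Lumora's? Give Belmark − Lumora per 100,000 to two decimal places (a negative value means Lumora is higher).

-22.77

Combined standard total = 4,034,600; weights = 0.4833, 0.2192, 0.2975.
Belmark: 0.4833×7.35 + 0.2192×56.81 + 0.2975×126.46 = 53.6226 per 100,000.
Lumora: 0.4833×9.74 + 0.2192×89.43 + 0.2975×175.07 = 76.3881 per 100,000.
Difference = 53.6226 − 76.3881 = -22.7655.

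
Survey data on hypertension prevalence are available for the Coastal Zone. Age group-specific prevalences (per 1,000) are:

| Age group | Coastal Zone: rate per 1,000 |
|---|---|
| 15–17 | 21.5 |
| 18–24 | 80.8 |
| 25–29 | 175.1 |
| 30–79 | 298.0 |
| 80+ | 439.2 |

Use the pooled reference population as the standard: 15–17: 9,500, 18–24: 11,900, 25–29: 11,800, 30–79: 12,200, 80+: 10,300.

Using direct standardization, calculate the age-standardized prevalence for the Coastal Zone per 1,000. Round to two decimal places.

204.51

Standard total = 55,700; weights = 0.1706, 0.2136, 0.2118, 0.2190, 0.1849.
Standardized rate: 0.1706×21.5 + 0.2136×80.8 + 0.2118×175.1 + 0.2190×298.0 + 0.1849×439.2 = 204.5118 per 1,000.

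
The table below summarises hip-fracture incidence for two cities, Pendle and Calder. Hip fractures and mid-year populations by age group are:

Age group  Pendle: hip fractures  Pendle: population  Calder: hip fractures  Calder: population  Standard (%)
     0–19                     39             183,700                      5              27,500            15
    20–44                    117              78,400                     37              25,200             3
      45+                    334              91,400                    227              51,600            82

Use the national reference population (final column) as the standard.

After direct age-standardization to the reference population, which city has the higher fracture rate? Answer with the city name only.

Age-specific rates per 100,000 for Pendle: 21.23, 149.23, 365.43.
For Calder: 18.18, 146.83, 439.92.
Standard weights: 0.15, 0.03, 0.82.
Pendle: 0.1500×21.23 + 0.0300×149.23 + 0.8200×365.43 = 307.3115 per 100,000.
Calder: 0.1500×18.18 + 0.0300×146.83 + 0.8200×439.92 = 367.8685 per 100,000.

Calder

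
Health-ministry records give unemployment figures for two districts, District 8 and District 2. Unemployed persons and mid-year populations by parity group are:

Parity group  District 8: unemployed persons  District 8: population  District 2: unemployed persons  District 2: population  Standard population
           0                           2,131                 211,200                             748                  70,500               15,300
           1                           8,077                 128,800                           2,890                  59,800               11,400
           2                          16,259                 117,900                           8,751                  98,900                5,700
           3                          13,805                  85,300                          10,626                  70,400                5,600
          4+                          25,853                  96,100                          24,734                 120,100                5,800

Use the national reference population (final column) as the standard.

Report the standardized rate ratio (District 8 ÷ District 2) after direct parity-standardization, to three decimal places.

1.265

Parity-specific rates per 1,000 for District 8: 10.090, 62.710, 137.905, 161.841, 269.022.
For District 2: 10.610, 48.328, 88.483, 150.938, 205.945.
Standard total = 43,800; weights = 0.3493, 0.2603, 0.1301, 0.1279, 0.1324.
District 8: 0.3493×10.090 + 0.2603×62.710 + 0.1301×137.905 + 0.1279×161.841 + 0.1324×269.022 = 94.1086 per 1,000.
District 2: 0.3493×10.610 + 0.2603×48.328 + 0.1301×88.483 + 0.1279×150.938 + 0.1324×205.945 = 74.3688 per 1,000.
Ratio = 94.1086 ÷ 74.3688 = 1.26543.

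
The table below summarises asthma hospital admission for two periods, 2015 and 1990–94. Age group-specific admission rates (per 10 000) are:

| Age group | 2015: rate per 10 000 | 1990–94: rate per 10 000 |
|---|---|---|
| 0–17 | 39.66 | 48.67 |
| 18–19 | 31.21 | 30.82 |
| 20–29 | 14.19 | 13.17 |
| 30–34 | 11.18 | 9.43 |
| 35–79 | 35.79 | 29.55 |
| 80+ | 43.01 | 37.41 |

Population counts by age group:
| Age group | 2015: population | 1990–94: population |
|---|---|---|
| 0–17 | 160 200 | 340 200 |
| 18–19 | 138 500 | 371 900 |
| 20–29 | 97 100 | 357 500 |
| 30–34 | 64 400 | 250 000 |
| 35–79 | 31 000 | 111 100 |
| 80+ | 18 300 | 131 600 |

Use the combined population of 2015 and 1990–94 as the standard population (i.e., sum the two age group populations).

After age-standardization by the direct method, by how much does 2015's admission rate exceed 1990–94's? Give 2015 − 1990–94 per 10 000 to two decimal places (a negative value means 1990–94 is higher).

-0.76

Combined standard total = 2 071 800; weights = 0.2415, 0.2464, 0.2194, 0.1518, 0.0686, 0.0724.
2015: 0.2415×39.66 + 0.2464×31.21 + 0.2194×14.19 + 0.1518×11.18 + 0.0686×35.79 + 0.0724×43.01 = 27.6446 per 10 000.
1990–94: 0.2415×48.67 + 0.2464×30.82 + 0.2194×13.17 + 0.1518×9.43 + 0.0686×29.55 + 0.0724×37.41 = 28.4022 per 10 000.
Difference = 27.6446 − 28.4022 = -0.7576.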